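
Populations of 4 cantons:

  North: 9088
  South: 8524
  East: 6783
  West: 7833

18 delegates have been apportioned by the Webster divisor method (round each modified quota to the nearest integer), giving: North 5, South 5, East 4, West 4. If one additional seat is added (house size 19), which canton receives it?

Priority for the next seat is population ÷ (current seats + 0.5).
Priorities: North 1652.364, South 1549.818, East 1507.333, West 1740.667.
Highest priority: West.

West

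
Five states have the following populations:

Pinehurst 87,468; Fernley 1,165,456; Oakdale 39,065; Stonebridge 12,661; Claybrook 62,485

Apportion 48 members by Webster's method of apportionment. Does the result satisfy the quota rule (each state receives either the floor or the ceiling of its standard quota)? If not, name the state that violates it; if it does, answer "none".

Standard quotas: Pinehurst 3.071, Fernley 40.919, Oakdale 1.372, Stonebridge 0.445, Claybrook 2.194.
Webster allocation: Pinehurst 3, Fernley 42, Oakdale 1, Stonebridge 0, Claybrook 2.
Fernley has quota 40.919 (lower 40, upper 41) but receives 42 — outside the quota interval.

Fernley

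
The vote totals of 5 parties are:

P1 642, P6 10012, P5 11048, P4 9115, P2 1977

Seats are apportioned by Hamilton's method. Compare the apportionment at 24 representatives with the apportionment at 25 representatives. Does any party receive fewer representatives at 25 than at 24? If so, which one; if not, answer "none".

At 24 seats: P1 1, P6 7, P5 8, P4 7, P2 1.
At 25 seats: P1 0, P6 8, P5 8, P4 7, P2 2.
P1 drops from 1 to 0.

P1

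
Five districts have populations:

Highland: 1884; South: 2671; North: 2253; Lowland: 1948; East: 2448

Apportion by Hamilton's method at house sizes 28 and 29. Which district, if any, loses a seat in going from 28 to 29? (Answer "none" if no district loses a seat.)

At 28 seats: Highland 5, South 7, North 5, Lowland 5, East 6.
At 29 seats: Highland 5, South 7, North 6, Lowland 5, East 6.
No district's allocation decreased.

none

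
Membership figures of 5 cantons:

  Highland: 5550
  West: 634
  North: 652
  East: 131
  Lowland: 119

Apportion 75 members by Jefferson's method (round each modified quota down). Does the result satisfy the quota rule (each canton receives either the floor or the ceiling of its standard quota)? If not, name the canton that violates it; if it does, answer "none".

Highland

Standard quotas: Highland 58.743, West 6.710, North 6.901, East 1.387, Lowland 1.260.
Jefferson allocation: Highland 60, West 6, North 7, East 1, Lowland 1.
Highland has quota 58.743 (lower 58, upper 59) but receives 60 — outside the quota interval.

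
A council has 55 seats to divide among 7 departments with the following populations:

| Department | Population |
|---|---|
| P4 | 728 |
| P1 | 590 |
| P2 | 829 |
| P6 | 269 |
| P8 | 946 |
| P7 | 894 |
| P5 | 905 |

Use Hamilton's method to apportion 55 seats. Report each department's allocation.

Standard divisor: 5161 ÷ 55 ≈ 93.836.
Standard quotas: P4 7.758, P1 6.288, P2 8.835, P6 2.867, P8 10.081, P7 9.527, P5 9.644.
Lower quotas: P4 7, P1 6, P2 8, P6 2, P8 10, P7 9, P5 9 (sum 51, leaving 4 seats).
Remainders in descending order: P6 0.867, P2 0.835, P4 0.758, P5 0.644, P7 0.527, P1 0.288, P8 0.081.
The surplus seats go to P6, P2, P4, P5.

P4=8, P1=6, P2=9, P6=3, P8=10, P7=9, P5=10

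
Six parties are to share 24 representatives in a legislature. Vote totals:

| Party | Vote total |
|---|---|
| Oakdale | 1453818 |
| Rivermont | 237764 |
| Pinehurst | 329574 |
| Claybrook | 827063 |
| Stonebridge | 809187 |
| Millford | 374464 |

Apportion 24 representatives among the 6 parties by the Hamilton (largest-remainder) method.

Standard divisor: 4031870 ÷ 24 ≈ 167994.583.
Standard quotas: Oakdale 8.6540, Rivermont 1.4153, Pinehurst 1.9618, Claybrook 4.9232, Stonebridge 4.8167, Millford 2.2290.
Lower quotas: Oakdale 8, Rivermont 1, Pinehurst 1, Claybrook 4, Stonebridge 4, Millford 2 (sum 20, leaving 4 seats).
Remainders in descending order: Pinehurst 0.9618, Claybrook 0.9232, Stonebridge 0.8167, Oakdale 0.6540, Rivermont 0.4153, Millford 0.2290.
The surplus seats go to Pinehurst, Claybrook, Stonebridge, Oakdale.

Oakdale: 9, Rivermont: 1, Pinehurst: 2, Claybrook: 5, Stonebridge: 5, Millford: 2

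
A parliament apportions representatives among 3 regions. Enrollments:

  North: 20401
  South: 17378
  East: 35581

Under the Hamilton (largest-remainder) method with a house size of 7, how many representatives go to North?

Total 73360; standard divisor 73360/7 = 10480.
Standard quotas: North 1.9467, South 1.6582, East 3.3951.
Lower quotas: North 1, South 1, East 3 (sum 5, leaving 2 seats).
Remainders in descending order: North 0.9467, South 0.6582, East 0.3951.
The surplus seats go to North, South.
North receives 2.

2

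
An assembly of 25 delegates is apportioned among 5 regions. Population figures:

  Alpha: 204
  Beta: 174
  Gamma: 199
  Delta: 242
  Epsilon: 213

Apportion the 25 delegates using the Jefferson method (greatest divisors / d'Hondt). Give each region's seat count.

Standard divisor 1032/25 ≈ 41.28; standard quotas: Alpha 4.942, Beta 4.215, Gamma 4.821, Delta 5.862, Epsilon 5.160.
Rounding down gives 4, 4, 4, 5, 5 = 22 seats, so the divisor must be adjusted.
With modified divisor 38: modified quotas Alpha 5.368, Beta 4.579, Gamma 5.237, Delta 6.368, Epsilon 5.605.
Rounding down: Alpha 5, Beta 4, Gamma 5, Delta 6, Epsilon 5 (total 25).

Alpha 5, Beta 4, Gamma 5, Delta 6, Epsilon 5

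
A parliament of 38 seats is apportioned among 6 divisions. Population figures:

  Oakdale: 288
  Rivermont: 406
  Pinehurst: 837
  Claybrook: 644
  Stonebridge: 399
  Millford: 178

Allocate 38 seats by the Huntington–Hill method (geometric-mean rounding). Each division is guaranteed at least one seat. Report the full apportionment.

With divisor 72.85: modified quotas Oakdale 3.953, Rivermont 5.573, Pinehurst 11.489, Claybrook 8.840, Stonebridge 5.477, Millford 2.443.
Geometric-mean thresholds: Oakdale √(3·4)=3.464, Rivermont √(5·6)=5.477, Pinehurst √(11·12)=11.489, Claybrook √(8·9)=8.485, Stonebridge √(5·6)=5.477, Millford √(2·3)=2.449.
Each quota rounded against its threshold gives Oakdale 4, Rivermont 6, Pinehurst 12, Claybrook 9, Stonebridge 5, Millford 2 (total 38).

Oakdale=4; Rivermont=6; Pinehurst=12; Claybrook=9; Stonebridge=5; Millford=2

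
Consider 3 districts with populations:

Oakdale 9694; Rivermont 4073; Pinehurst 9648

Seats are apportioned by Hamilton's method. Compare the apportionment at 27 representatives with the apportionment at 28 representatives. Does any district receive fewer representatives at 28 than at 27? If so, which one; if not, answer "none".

none

At 27 seats: Oakdale 11, Rivermont 5, Pinehurst 11.
At 28 seats: Oakdale 12, Rivermont 5, Pinehurst 11.
No district's allocation decreased.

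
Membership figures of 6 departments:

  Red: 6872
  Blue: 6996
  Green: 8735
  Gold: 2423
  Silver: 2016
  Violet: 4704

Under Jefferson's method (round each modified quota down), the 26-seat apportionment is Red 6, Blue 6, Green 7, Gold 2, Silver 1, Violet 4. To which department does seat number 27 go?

Priority for the next seat is population ÷ (current seats + 1).
Priorities: Red 981.714, Blue 999.429, Green 1091.875, Gold 807.667, Silver 1008.000, Violet 940.800.
Highest priority: Green.

Green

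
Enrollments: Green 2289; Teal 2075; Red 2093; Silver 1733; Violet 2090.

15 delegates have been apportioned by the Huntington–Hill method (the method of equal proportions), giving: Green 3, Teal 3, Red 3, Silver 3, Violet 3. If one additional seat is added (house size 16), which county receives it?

Priority for the next seat is population ÷ (√(s·(s+1))).
Priorities: Green 660.777, Teal 599.001, Red 604.197, Silver 500.274, Violet 603.331.
Highest priority: Green.

Green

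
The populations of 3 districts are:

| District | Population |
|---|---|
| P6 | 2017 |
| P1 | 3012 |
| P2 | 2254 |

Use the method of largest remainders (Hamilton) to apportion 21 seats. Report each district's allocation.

P6: 6; P1: 9; P2: 6

Standard divisor: 7283 ÷ 21 ≈ 346.81.
Standard quotas: P6 5.816, P1 8.685, P2 6.499.
Lower quotas: P6 5, P1 8, P2 6 (sum 19, leaving 2 seats).
Remainders in descending order: P6 0.816, P1 0.685, P2 0.499.
The surplus seats go to P6, P1.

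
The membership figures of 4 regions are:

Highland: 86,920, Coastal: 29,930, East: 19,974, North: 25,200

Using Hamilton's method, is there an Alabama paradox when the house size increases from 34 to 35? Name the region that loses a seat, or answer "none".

At 34 seats: Highland 18, Coastal 6, East 4, North 6.
At 35 seats: Highland 19, Coastal 7, East 4, North 5.
North drops from 6 to 5.

North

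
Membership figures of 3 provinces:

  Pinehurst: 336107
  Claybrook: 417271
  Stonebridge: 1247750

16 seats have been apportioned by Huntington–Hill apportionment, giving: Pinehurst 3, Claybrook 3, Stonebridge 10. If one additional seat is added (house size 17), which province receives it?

Priority for the next seat is population ÷ (√(s·(s+1))).
Priorities: Pinehurst 97025.733, Claybrook 120455.762, Stonebridge 118968.295.
Highest priority: Claybrook.

Claybrook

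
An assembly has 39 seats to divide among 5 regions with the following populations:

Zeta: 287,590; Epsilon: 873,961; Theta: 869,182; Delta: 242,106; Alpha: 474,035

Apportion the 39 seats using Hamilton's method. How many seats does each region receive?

Zeta 4, Epsilon 12, Theta 12, Delta 4, Alpha 7

Total 2746874; standard divisor 2746874/39 ≈ 70432.667.
Standard quotas: Zeta 4.0832, Epsilon 12.4085, Theta 12.3406, Delta 3.4374, Alpha 6.7303.
Lower quotas: Zeta 4, Epsilon 12, Theta 12, Delta 3, Alpha 6 (sum 37, leaving 2 seats).
Remainders in descending order: Alpha 0.7303, Delta 0.4374, Epsilon 0.4085, Theta 0.3406, Zeta 0.0832.
The surplus seats go to Alpha, Delta.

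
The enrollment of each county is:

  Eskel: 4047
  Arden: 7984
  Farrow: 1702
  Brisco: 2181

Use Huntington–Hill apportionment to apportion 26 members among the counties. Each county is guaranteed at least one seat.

With divisor 627: modified quotas Eskel 6.455, Arden 12.734, Farrow 2.715, Brisco 3.478.
Geometric-mean thresholds: Eskel √(6·7)=6.481, Arden √(12·13)=12.490, Farrow √(2·3)=2.449, Brisco √(3·4)=3.464.
Each quota rounded against its threshold gives Eskel 6, Arden 13, Farrow 3, Brisco 4 (total 26).

Eskel: 6, Arden: 13, Farrow: 3, Brisco: 4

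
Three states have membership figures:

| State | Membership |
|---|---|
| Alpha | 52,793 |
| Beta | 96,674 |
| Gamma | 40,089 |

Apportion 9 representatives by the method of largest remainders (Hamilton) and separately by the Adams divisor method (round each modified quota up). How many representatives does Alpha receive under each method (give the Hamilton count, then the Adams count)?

2 and 3

Hamilton: Alpha 2, Beta 5, Gamma 2.
Adams: Alpha 3, Beta 4, Gamma 2.
Alpha gets 2 under Hamilton and 3 under Adams.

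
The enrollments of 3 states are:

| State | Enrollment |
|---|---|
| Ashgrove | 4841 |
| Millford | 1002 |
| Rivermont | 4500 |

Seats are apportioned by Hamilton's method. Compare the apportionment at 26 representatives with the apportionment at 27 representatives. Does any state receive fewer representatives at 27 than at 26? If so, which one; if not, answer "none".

At 26 seats: Ashgrove 12, Millford 3, Rivermont 11.
At 27 seats: Ashgrove 13, Millford 2, Rivermont 12.
Millford drops from 3 to 2.

Millford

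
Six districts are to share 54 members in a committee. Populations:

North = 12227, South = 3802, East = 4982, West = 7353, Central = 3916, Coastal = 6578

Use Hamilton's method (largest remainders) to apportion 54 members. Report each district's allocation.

Standard divisor: 38858 ÷ 54 ≈ 719.593.
Standard quotas: North 16.9916, South 5.2835, East 6.9234, West 10.2183, Central 5.4420, Coastal 9.1413.
Lower quotas: North 16, South 5, East 6, West 10, Central 5, Coastal 9 (sum 51, leaving 3 seats).
Remainders in descending order: North 0.9916, East 0.9234, Central 0.4420, South 0.2835, West 0.2183, Coastal 0.1413.
The surplus seats go to North, East, Central.

North 17, South 5, East 7, West 10, Central 6, Coastal 9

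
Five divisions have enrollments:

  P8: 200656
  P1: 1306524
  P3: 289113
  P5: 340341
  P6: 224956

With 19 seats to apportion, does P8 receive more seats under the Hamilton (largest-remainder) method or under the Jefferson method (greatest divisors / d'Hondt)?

Hamilton

Hamilton: P8 2, P1 10, P3 2, P5 3, P6 2.
Jefferson: P8 1, P1 11, P3 2, P5 3, P6 2.
P8 gets 2 under Hamilton and 1 under Jefferson.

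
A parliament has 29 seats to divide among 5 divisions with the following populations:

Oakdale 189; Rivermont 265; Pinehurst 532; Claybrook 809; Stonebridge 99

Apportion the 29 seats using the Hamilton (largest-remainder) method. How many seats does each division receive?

Total 1894; standard divisor 1894/29 ≈ 65.31.
Standard quotas: Oakdale 2.894, Rivermont 4.058, Pinehurst 8.146, Claybrook 12.387, Stonebridge 1.516.
Lower quotas: Oakdale 2, Rivermont 4, Pinehurst 8, Claybrook 12, Stonebridge 1 (sum 27, leaving 2 seats).
Remainders in descending order: Oakdale 0.894, Stonebridge 0.516, Claybrook 0.387, Pinehurst 0.146, Rivermont 0.058.
Largest remainders: Oakdale, Stonebridge receive the extra seats.

Oakdale=3; Rivermont=4; Pinehurst=8; Claybrook=12; Stonebridge=2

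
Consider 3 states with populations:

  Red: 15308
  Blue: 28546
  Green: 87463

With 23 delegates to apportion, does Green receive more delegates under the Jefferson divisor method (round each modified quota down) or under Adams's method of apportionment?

Jefferson

Jefferson: Red 2, Blue 5, Green 16.
Adams: Red 3, Blue 5, Green 15.
Green gets 16 under Jefferson and 15 under Adams.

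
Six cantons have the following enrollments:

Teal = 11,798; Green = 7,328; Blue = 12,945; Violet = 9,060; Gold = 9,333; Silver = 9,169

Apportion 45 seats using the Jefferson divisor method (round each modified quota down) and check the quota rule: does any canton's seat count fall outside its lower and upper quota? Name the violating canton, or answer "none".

Standard quotas: Teal 8.903, Green 5.530, Blue 9.769, Violet 6.837, Gold 7.043, Silver 6.919.
Jefferson allocation: Teal 9, Green 5, Blue 10, Violet 7, Gold 7, Silver 7.
Every allocation lies between the lower and upper quota.

none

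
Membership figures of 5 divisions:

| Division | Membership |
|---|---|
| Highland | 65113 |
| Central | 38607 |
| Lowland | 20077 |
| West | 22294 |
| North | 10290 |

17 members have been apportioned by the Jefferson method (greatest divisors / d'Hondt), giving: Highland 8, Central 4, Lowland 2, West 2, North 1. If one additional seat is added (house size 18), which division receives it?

Central

Priority for the next seat is population ÷ (current seats + 1).
Priorities: Highland 7234.778, Central 7721.400, Lowland 6692.333, West 7431.333, North 5145.000.
Highest priority: Central.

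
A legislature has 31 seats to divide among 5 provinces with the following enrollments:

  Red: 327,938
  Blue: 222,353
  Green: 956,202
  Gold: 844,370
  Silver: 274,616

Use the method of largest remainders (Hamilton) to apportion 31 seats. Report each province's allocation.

Standard divisor: 2625479 ÷ 31 ≈ 84692.871.
Standard quotas: Red 3.8721, Blue 2.6254, Green 11.2902, Gold 9.9698, Silver 3.2425.
Lower quotas: Red 3, Blue 2, Green 11, Gold 9, Silver 3 (sum 28, leaving 3 seats).
Remainders in descending order: Gold 0.9698, Red 0.8721, Blue 0.6254, Green 0.2902, Silver 0.2425.
Largest remainders: Gold, Red, Blue receive the extra seats.

Red=4, Blue=3, Green=11, Gold=10, Silver=3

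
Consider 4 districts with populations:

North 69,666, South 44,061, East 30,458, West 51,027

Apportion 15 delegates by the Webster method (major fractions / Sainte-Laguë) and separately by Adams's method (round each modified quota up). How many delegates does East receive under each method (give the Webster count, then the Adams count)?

2 and 3

Webster: North 6, South 3, East 2, West 4.
Adams: North 5, South 3, East 3, West 4.
East gets 2 under Webster and 3 under Adams.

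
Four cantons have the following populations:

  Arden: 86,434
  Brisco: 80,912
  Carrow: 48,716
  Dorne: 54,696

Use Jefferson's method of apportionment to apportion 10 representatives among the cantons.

Standard divisor 270758/10 ≈ 27075.8; standard quotas: Arden 3.192, Brisco 2.988, Carrow 1.799, Dorne 2.020.
Rounding down gives 3, 2, 1, 2 = 8 seats, so the divisor must be adjusted.
With modified divisor 23000: modified quotas Arden 3.758, Brisco 3.518, Carrow 2.118, Dorne 2.378.
Rounding down: Arden 3, Brisco 3, Carrow 2, Dorne 2 (total 10).

Arden=3, Brisco=3, Carrow=2, Dorne=2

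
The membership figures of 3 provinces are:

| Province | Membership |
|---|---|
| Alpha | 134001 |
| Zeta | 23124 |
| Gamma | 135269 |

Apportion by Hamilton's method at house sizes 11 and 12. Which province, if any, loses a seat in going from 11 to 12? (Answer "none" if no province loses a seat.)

At 11 seats: Alpha 5, Zeta 1, Gamma 5.
At 12 seats: Alpha 5, Zeta 1, Gamma 6.
No province's allocation decreased.

none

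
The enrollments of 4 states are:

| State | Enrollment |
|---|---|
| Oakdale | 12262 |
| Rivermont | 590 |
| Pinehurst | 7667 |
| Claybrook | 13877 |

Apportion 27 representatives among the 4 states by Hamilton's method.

Standard divisor: 34396 ÷ 27 ≈ 1273.926.
Standard quotas: Oakdale 9.6254, Rivermont 0.4631, Pinehurst 6.0184, Claybrook 10.8931.
Lower quotas: Oakdale 9, Rivermont 0, Pinehurst 6, Claybrook 10 (sum 25, leaving 2 seats).
Remainders in descending order: Claybrook 0.8931, Oakdale 0.6254, Rivermont 0.4631, Pinehurst 0.0184.
The surplus seats go to Claybrook, Oakdale.

Oakdale=10; Rivermont=0; Pinehurst=6; Claybrook=11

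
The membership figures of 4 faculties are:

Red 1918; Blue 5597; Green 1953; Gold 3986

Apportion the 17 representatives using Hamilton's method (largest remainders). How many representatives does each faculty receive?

Red 2, Blue 7, Green 3, Gold 5

Total 13454; standard divisor 13454/17 ≈ 791.412.
Standard quotas: Red 2.4235, Blue 7.0722, Green 2.4677, Gold 5.0366.
Lower quotas: Red 2, Blue 7, Green 2, Gold 5 (sum 16, leaving 1 seat).
Remainders in descending order: Green 0.4677, Red 0.4235, Blue 0.0722, Gold 0.0366.
Largest remainder: Green receives the extra seat.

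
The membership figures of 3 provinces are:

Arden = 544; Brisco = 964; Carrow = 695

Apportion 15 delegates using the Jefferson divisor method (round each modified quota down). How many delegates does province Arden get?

Standard divisor 2203/15 ≈ 146.867; standard quotas: Arden 3.704, Brisco 6.564, Carrow 4.732.
Rounding down gives 3, 6, 4 = 13 seats, so the divisor must be adjusted.
With modified divisor 137: modified quotas Arden 3.971, Brisco 7.036, Carrow 5.073.
Rounding down: Arden 3, Brisco 7, Carrow 5 (total 15).
Arden receives 3.

3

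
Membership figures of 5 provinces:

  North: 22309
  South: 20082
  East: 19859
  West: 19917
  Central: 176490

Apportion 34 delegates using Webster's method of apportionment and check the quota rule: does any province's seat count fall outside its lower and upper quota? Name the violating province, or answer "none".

Standard quotas: North 2.932, South 2.640, East 2.610, West 2.618, Central 23.199.
Webster allocation: North 3, South 3, East 3, West 3, Central 22.
Central has quota 23.199 (lower 23, upper 24) but receives 22 — outside the quota interval.

Central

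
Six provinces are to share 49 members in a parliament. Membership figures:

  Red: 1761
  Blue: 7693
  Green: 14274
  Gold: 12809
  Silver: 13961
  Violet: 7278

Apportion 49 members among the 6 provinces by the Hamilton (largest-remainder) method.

Total 57776; standard divisor 57776/49 ≈ 1179.102.
Standard quotas: Red 1.4935, Blue 6.5245, Green 12.1058, Gold 10.8634, Silver 11.8404, Violet 6.1725.
Lower quotas: Red 1, Blue 6, Green 12, Gold 10, Silver 11, Violet 6 (sum 46, leaving 3 seats).
Remainders in descending order: Gold 0.8634, Silver 0.8404, Blue 0.5245, Red 0.4935, Violet 0.1725, Green 0.1058.
Largest remainders: Gold, Silver, Blue receive the extra seats.

Red 1, Blue 7, Green 12, Gold 11, Silver 12, Violet 6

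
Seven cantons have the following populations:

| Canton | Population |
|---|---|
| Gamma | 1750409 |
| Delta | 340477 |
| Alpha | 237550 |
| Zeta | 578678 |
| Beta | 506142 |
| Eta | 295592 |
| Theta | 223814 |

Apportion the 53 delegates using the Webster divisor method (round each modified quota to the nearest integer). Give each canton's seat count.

Gamma 23, Delta 5, Alpha 3, Zeta 8, Beta 7, Eta 4, Theta 3

Standard divisor 3932662/53 ≈ 74201.17; standard quotas: Gamma 23.590, Delta 4.589, Alpha 3.201, Zeta 7.799, Beta 6.821, Eta 3.984, Theta 3.016.
Rounding to the nearest integer gives 24, 5, 3, 8, 7, 4, 3 = 54 seats, so the divisor must be adjusted.
With modified divisor 75100: modified quotas Gamma 23.308, Delta 4.534, Alpha 3.163, Zeta 7.705, Beta 6.740, Eta 3.936, Theta 2.980.
Rounding to the nearest integer: Gamma 23, Delta 5, Alpha 3, Zeta 8, Beta 7, Eta 4, Theta 3 (total 53).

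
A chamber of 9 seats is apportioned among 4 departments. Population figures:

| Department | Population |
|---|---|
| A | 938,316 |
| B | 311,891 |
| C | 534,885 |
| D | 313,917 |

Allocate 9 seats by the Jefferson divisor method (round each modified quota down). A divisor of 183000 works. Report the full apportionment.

With modified divisor 183000: modified quotas A 5.127, B 1.704, C 2.923, D 1.715.
Rounding down: A 5, B 1, C 2, D 1 (total 9).

A 5, B 1, C 2, D 1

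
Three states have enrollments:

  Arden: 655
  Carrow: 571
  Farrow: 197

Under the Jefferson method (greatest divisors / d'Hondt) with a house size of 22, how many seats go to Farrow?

Standard divisor 1423/22 ≈ 64.682; standard quotas: Arden 10.126, Carrow 8.828, Farrow 3.046.
Rounding down gives 10, 8, 3 = 21 seats, so the divisor must be adjusted.
With modified divisor 60: modified quotas Arden 10.917, Carrow 9.517, Farrow 3.283.
Rounding down: Arden 10, Carrow 9, Farrow 3 (total 22).
Farrow receives 3.

3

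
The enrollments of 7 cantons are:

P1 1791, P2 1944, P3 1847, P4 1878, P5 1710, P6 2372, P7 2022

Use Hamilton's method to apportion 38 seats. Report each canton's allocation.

P1: 5; P2: 5; P3: 5; P4: 5; P5: 5; P6: 7; P7: 6

The standard divisor is 13564/38 ≈ 356.947.
Standard quotas: P1 5.018, P2 5.446, P3 5.174, P4 5.261, P5 4.791, P6 6.645, P7 5.665.
Lower quotas: P1 5, P2 5, P3 5, P4 5, P5 4, P6 6, P7 5 (sum 35, leaving 3 seats).
Remainders in descending order: P5 0.791, P7 0.665, P6 0.645, P2 0.446, P4 0.261, P3 0.174, P1 0.018.
Largest remainders: P5, P7, P6 receive the extra seats.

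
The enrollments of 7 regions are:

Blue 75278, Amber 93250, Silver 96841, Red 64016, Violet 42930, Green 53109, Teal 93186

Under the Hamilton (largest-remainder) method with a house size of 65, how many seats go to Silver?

12

Standard divisor: 518610 ÷ 65 ≈ 7978.615.
Standard quotas: Blue 9.4350, Amber 11.6875, Silver 12.1376, Red 8.0234, Violet 5.3806, Green 6.6564, Teal 11.6795.
Lower quotas: Blue 9, Amber 11, Silver 12, Red 8, Violet 5, Green 6, Teal 11 (sum 62, leaving 3 seats).
Remainders in descending order: Amber 0.6875, Teal 0.6795, Green 0.6564, Blue 0.4350, Violet 0.3806, Silver 0.1376, Red 0.0234.
Largest remainders: Amber, Teal, Green receive the extra seats.
Silver receives 12.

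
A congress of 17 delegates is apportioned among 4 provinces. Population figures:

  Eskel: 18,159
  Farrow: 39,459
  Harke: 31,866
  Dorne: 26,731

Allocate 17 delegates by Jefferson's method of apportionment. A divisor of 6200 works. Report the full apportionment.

With modified divisor 6200: modified quotas Eskel 2.929, Farrow 6.364, Harke 5.140, Dorne 4.311.
Rounding down: Eskel 2, Farrow 6, Harke 5, Dorne 4 (total 17).

Eskel 2; Farrow 6; Harke 5; Dorne 4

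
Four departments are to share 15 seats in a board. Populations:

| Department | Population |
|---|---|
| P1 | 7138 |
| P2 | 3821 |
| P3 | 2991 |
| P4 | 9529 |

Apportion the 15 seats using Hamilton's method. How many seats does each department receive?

P1 5, P2 2, P3 2, P4 6

The standard divisor is 23479/15 ≈ 1565.267.
Standard quotas: P1 4.5602, P2 2.4411, P3 1.9109, P4 6.0878.
Lower quotas: P1 4, P2 2, P3 1, P4 6 (sum 13, leaving 2 seats).
Remainders in descending order: P3 0.9109, P1 0.5602, P2 0.4411, P4 0.0878.
Largest remainders: P3, P1 receive the extra seats.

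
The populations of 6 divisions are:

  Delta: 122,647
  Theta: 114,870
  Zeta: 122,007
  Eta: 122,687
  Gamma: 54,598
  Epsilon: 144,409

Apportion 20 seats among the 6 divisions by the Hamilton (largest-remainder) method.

Delta=4; Theta=3; Zeta=3; Eta=4; Gamma=2; Epsilon=4

The standard divisor is 681218/20 ≈ 34060.9.
Standard quotas: Delta 3.6008, Theta 3.3725, Zeta 3.5820, Eta 3.6020, Gamma 1.6030, Epsilon 4.2397.
Lower quotas: Delta 3, Theta 3, Zeta 3, Eta 3, Gamma 1, Epsilon 4 (sum 17, leaving 3 seats).
Remainders in descending order: Gamma 0.6030, Eta 0.6020, Delta 0.6008, Zeta 0.5820, Theta 0.3725, Epsilon 0.2397.
Largest remainders: Gamma, Eta, Delta receive the extra seats.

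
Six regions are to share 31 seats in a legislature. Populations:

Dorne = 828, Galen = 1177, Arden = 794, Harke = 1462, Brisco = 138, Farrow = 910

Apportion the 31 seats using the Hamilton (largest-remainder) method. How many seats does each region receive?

Total 5309; standard divisor 5309/31 ≈ 171.258.
Standard quotas: Dorne 4.835, Galen 6.873, Arden 4.636, Harke 8.537, Brisco 0.806, Farrow 5.314.
Lower quotas: Dorne 4, Galen 6, Arden 4, Harke 8, Brisco 0, Farrow 5 (sum 27, leaving 4 seats).
Remainders in descending order: Galen 0.873, Dorne 0.835, Brisco 0.806, Arden 0.636, Harke 0.537, Farrow 0.314.
Largest remainders: Galen, Dorne, Brisco, Arden receive the extra seats.

Dorne: 5, Galen: 7, Arden: 5, Harke: 8, Brisco: 1, Farrow: 5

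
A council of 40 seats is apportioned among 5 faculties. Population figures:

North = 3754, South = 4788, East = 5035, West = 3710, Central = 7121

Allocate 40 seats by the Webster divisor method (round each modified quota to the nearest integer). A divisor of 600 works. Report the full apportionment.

North 6, South 8, East 8, West 6, Central 12

With modified divisor 600: modified quotas North 6.257, South 7.980, East 8.392, West 6.183, Central 11.868.
Rounding to the nearest integer: North 6, South 8, East 8, West 6, Central 12 (total 40).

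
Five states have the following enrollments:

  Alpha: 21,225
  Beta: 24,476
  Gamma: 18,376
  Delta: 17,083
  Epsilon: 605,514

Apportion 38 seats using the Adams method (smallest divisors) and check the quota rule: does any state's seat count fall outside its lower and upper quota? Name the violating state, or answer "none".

Epsilon

Standard quotas: Alpha 1.175, Beta 1.354, Gamma 1.017, Delta 0.945, Epsilon 33.509.
Adams allocation: Alpha 2, Beta 2, Gamma 1, Delta 1, Epsilon 32.
Epsilon has quota 33.509 (lower 33, upper 34) but receives 32 — outside the quota interval.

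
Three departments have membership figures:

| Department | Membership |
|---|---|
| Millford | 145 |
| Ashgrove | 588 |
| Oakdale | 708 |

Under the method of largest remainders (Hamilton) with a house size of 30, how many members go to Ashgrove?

12

Total 1441; standard divisor 1441/30 ≈ 48.033.
Standard quotas: Millford 3.019, Ashgrove 12.241, Oakdale 14.740.
Lower quotas: Millford 3, Ashgrove 12, Oakdale 14 (sum 29, leaving 1 seat).
Remainders in descending order: Oakdale 0.740, Ashgrove 0.241, Millford 0.019.
The surplus seat goes to Oakdale.
Ashgrove receives 12.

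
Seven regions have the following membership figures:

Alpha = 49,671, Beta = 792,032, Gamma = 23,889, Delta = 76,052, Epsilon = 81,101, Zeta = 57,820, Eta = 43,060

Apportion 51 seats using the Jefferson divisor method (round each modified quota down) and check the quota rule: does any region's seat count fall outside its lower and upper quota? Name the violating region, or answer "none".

Beta

Standard quotas: Alpha 2.255, Beta 35.949, Gamma 1.084, Delta 3.452, Epsilon 3.681, Zeta 2.624, Eta 1.954.
Jefferson allocation: Alpha 2, Beta 38, Gamma 1, Delta 3, Epsilon 3, Zeta 2, Eta 2.
Beta has quota 35.949 (lower 35, upper 36) but receives 38 — outside the quota interval.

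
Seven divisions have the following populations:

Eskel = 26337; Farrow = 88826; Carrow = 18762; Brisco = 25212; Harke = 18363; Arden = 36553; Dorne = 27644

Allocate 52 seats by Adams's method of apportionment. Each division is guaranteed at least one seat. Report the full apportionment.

Standard divisor 241697/52 ≈ 4648.019; standard quotas: Eskel 5.666, Farrow 19.111, Carrow 4.037, Brisco 5.424, Harke 3.951, Arden 7.864, Dorne 5.947.
Rounding up gives 6, 20, 5, 6, 4, 8, 6 = 55 seats, so the divisor must be adjusted.
With modified divisor 5000: modified quotas Eskel 5.267, Farrow 17.765, Carrow 3.752, Brisco 5.042, Harke 3.673, Arden 7.311, Dorne 5.529.
Rounding up: Eskel 6, Farrow 18, Carrow 4, Brisco 6, Harke 4, Arden 8, Dorne 6 (total 52).

Eskel=6, Farrow=18, Carrow=4, Brisco=6, Harke=4, Arden=8, Dorne=6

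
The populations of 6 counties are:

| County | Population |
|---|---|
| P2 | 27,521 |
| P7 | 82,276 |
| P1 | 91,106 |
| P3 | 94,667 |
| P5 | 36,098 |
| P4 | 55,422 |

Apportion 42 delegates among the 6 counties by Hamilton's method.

Standard divisor: 387090 ÷ 42 ≈ 9216.429.
Standard quotas: P2 2.9861, P7 8.9271, P1 9.8852, P3 10.2715, P5 3.9167, P4 6.0134.
Lower quotas: P2 2, P7 8, P1 9, P3 10, P5 3, P4 6 (sum 38, leaving 4 seats).
Remainders in descending order: P2 0.9861, P7 0.9271, P5 0.9167, P1 0.8852, P3 0.2715, P4 0.0134.
Largest remainders: P2, P7, P5, P1 receive the extra seats.

P2 3, P7 9, P1 10, P3 10, P5 4, P4 6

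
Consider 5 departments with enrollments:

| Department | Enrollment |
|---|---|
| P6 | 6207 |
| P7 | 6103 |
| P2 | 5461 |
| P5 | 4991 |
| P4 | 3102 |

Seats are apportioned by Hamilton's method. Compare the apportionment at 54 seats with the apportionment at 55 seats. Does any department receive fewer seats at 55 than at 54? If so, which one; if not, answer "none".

At 54 seats: P6 13, P7 13, P2 11, P5 10, P4 7.
At 55 seats: P6 13, P7 13, P2 12, P5 11, P4 6.
P4 drops from 7 to 6.

P4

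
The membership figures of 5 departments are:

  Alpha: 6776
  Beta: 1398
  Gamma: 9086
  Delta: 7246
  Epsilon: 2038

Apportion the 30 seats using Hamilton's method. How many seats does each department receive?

Alpha 8; Beta 2; Gamma 10; Delta 8; Epsilon 2

The standard divisor is 26544/30 ≈ 884.8.
Standard quotas: Alpha 7.6582, Beta 1.5800, Gamma 10.2690, Delta 8.1894, Epsilon 2.3033.
Lower quotas: Alpha 7, Beta 1, Gamma 10, Delta 8, Epsilon 2 (sum 28, leaving 2 seats).
Remainders in descending order: Alpha 0.6582, Beta 0.5800, Epsilon 0.3033, Gamma 0.2690, Delta 0.1894.
The surplus seats go to Alpha, Beta.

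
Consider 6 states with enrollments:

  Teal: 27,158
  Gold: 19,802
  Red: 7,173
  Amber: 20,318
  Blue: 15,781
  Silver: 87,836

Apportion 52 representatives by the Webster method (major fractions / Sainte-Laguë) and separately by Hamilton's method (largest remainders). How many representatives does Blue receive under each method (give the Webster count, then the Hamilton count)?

Webster: Teal 8, Gold 6, Red 2, Amber 6, Blue 5, Silver 25.
Hamilton: Teal 8, Gold 6, Red 2, Amber 6, Blue 4, Silver 26.
Blue gets 5 under Webster and 4 under Hamilton.

5 and 4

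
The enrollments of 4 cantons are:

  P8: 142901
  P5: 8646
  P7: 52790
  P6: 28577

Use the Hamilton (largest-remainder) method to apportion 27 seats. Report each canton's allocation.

P8: 17, P5: 1, P7: 6, P6: 3

Total 232914; standard divisor 232914/27 ≈ 8626.444.
Standard quotas: P8 16.5655, P5 1.0023, P7 6.1196, P6 3.3127.
Lower quotas: P8 16, P5 1, P7 6, P6 3 (sum 26, leaving 1 seat).
Remainders in descending order: P8 0.5655, P6 0.3127, P7 0.1196, P5 0.0023.
The surplus seat goes to P8.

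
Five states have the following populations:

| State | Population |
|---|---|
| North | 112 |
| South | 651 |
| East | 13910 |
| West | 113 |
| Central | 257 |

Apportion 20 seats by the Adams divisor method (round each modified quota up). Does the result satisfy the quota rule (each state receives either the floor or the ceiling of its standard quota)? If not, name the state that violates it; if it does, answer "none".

East

Standard quotas: North 0.149, South 0.866, East 18.494, West 0.150, Central 0.342.
Adams allocation: North 1, South 1, East 16, West 1, Central 1.
East has quota 18.494 (lower 18, upper 19) but receives 16 — outside the quota interval.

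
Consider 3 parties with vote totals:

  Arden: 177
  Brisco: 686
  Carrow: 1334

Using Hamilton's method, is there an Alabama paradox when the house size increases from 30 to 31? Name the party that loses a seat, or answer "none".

At 30 seats: Arden 3, Brisco 9, Carrow 18.
At 31 seats: Arden 2, Brisco 10, Carrow 19.
Arden drops from 3 to 2.

Arden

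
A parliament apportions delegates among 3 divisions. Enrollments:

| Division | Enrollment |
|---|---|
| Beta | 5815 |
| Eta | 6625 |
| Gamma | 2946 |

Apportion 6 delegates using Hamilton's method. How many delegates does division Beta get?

Total 15386; standard divisor 15386/6 ≈ 2564.333.
Standard quotas: Beta 2.2676, Eta 2.5835, Gamma 1.1488.
Lower quotas: Beta 2, Eta 2, Gamma 1 (sum 5, leaving 1 seat).
Remainders in descending order: Eta 0.5835, Beta 0.2676, Gamma 0.1488.
Largest remainder: Eta receives the extra seat.
Beta receives 2.

2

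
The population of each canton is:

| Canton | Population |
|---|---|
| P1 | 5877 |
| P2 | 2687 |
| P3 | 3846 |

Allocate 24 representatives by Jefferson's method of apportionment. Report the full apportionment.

P1: 12, P2: 5, P3: 7

Standard divisor 12410/24 ≈ 517.083; standard quotas: P1 11.366, P2 5.196, P3 7.438.
Rounding down gives 11, 5, 7 = 23 seats, so the divisor must be adjusted.
With modified divisor 485: modified quotas P1 12.118, P2 5.540, P3 7.930.
Rounding down: P1 12, P2 5, P3 7 (total 24).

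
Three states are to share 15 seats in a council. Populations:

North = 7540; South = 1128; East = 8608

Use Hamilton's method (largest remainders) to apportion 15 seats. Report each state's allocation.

North=7, South=1, East=7

The standard divisor is 17276/15 ≈ 1151.733.
Standard quotas: North 6.5467, South 0.9794, East 7.4740.
Lower quotas: North 6, South 0, East 7 (sum 13, leaving 2 seats).
Remainders in descending order: South 0.9794, North 0.5467, East 0.4740.
Largest remainders: South, North receive the extra seats.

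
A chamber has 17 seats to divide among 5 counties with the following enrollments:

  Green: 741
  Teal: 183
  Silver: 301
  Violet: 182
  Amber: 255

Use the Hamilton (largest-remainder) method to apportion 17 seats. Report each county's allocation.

Total 1662; standard divisor 1662/17 ≈ 97.765.
Standard quotas: Green 7.579, Teal 1.872, Silver 3.079, Violet 1.862, Amber 2.608.
Lower quotas: Green 7, Teal 1, Silver 3, Violet 1, Amber 2 (sum 14, leaving 3 seats).
Remainders in descending order: Teal 0.872, Violet 0.862, Amber 0.608, Green 0.579, Silver 0.079.
Largest remainders: Teal, Violet, Amber receive the extra seats.

Green=7; Teal=2; Silver=3; Violet=2; Amber=3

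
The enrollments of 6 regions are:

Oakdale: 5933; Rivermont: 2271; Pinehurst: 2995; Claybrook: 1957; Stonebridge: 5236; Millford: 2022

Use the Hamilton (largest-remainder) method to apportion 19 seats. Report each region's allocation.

Total 20414; standard divisor 20414/19 ≈ 1074.421.
Standard quotas: Oakdale 5.5220, Rivermont 2.1137, Pinehurst 2.7875, Claybrook 1.8214, Stonebridge 4.8733, Millford 1.8819.
Lower quotas: Oakdale 5, Rivermont 2, Pinehurst 2, Claybrook 1, Stonebridge 4, Millford 1 (sum 15, leaving 4 seats).
Remainders in descending order: Millford 0.8819, Stonebridge 0.8733, Claybrook 0.8214, Pinehurst 0.7875, Oakdale 0.5220, Rivermont 0.1137.
The surplus seats go to Millford, Stonebridge, Claybrook, Pinehurst.

Oakdale=5, Rivermont=2, Pinehurst=3, Claybrook=2, Stonebridge=5, Millford=2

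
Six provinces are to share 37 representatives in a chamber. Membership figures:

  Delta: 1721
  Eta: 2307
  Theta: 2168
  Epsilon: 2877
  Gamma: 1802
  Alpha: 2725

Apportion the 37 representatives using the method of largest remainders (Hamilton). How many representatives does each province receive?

Total 13600; standard divisor 13600/37 ≈ 367.568.
Standard quotas: Delta 4.682, Eta 6.276, Theta 5.898, Epsilon 7.827, Gamma 4.902, Alpha 7.414.
Lower quotas: Delta 4, Eta 6, Theta 5, Epsilon 7, Gamma 4, Alpha 7 (sum 33, leaving 4 seats).
Remainders in descending order: Gamma 0.902, Theta 0.898, Epsilon 0.827, Delta 0.682, Alpha 0.414, Eta 0.276.
The surplus seats go to Gamma, Theta, Epsilon, Delta.

Delta: 5, Eta: 6, Theta: 6, Epsilon: 8, Gamma: 5, Alpha: 7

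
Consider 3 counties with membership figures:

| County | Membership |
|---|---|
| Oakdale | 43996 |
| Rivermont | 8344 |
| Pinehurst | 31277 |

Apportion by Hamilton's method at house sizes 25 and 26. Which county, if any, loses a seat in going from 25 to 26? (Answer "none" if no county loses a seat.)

Rivermont

At 25 seats: Oakdale 13, Rivermont 3, Pinehurst 9.
At 26 seats: Oakdale 14, Rivermont 2, Pinehurst 10.
Rivermont drops from 3 to 2.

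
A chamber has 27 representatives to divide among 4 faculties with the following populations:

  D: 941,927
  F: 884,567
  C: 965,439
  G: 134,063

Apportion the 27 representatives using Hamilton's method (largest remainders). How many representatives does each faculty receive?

D 9; F 8; C 9; G 1

The standard divisor is 2925996/27 ≈ 108370.222.
Standard quotas: D 8.6918, F 8.1625, C 8.9087, G 1.2371.
Lower quotas: D 8, F 8, C 8, G 1 (sum 25, leaving 2 seats).
Remainders in descending order: C 0.9087, D 0.6918, G 0.2371, F 0.1625.
The surplus seats go to C, D.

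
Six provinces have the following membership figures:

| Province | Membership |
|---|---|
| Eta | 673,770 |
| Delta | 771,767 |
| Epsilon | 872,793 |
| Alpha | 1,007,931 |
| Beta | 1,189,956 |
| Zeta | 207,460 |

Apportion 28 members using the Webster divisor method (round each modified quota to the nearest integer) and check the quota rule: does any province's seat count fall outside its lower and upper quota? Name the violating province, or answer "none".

none

Standard quotas: Eta 3.994, Delta 4.575, Epsilon 5.174, Alpha 5.975, Beta 7.054, Zeta 1.230.
Webster allocation: Eta 4, Delta 5, Epsilon 5, Alpha 6, Beta 7, Zeta 1.
Every allocation lies between the lower and upper quota.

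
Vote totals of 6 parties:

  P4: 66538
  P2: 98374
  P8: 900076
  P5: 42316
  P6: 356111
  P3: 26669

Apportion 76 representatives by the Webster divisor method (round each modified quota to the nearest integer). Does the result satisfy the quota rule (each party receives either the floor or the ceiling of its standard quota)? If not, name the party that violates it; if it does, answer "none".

P8

Standard quotas: P4 3.394, P2 5.017, P8 45.907, P5 2.158, P6 18.163, P3 1.360.
Webster allocation: P4 3, P2 5, P8 47, P5 2, P6 18, P3 1.
P8 has quota 45.907 (lower 45, upper 46) but receives 47 — outside the quota interval.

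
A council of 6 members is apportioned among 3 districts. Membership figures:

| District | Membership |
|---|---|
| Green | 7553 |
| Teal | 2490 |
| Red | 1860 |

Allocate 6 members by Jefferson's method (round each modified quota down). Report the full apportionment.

Standard divisor 11903/6 ≈ 1983.833; standard quotas: Green 3.807, Teal 1.255, Red 0.938.
Rounding down gives 3, 1, 0 = 4 seats, so the divisor must be adjusted.
With modified divisor 1700: modified quotas Green 4.443, Teal 1.465, Red 1.094.
Rounding down: Green 4, Teal 1, Red 1 (total 6).

Green 4; Teal 1; Red 1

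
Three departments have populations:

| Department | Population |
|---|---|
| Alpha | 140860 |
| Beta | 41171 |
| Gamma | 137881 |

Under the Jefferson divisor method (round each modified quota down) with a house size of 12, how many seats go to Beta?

1

Standard divisor 319912/12 ≈ 26659.333; standard quotas: Alpha 5.284, Beta 1.544, Gamma 5.172.
Rounding down gives 5, 1, 5 = 11 seats, so the divisor must be adjusted.
With modified divisor 23200: modified quotas Alpha 6.072, Beta 1.775, Gamma 5.943.
Rounding down: Alpha 6, Beta 1, Gamma 5 (total 12).
Beta receives 1.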